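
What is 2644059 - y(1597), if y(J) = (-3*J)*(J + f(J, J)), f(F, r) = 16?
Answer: 10371942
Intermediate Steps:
y(J) = -3*J*(16 + J) (y(J) = (-3*J)*(J + 16) = (-3*J)*(16 + J) = -3*J*(16 + J))
2644059 - y(1597) = 2644059 - (-3)*1597*(16 + 1597) = 2644059 - (-3)*1597*1613 = 2644059 - 1*(-7727883) = 2644059 + 7727883 = 10371942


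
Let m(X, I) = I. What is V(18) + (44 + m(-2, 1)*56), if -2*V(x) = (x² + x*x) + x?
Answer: -233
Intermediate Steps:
V(x) = -x² - x/2 (V(x) = -((x² + x*x) + x)/2 = -((x² + x²) + x)/2 = -(2*x² + x)/2 = -(x + 2*x²)/2 = -x² - x/2)
V(18) + (44 + m(-2, 1)*56) = -1*18*(½ + 18) + (44 + 1*56) = -1*18*37/2 + (44 + 56) = -333 + 100 = -233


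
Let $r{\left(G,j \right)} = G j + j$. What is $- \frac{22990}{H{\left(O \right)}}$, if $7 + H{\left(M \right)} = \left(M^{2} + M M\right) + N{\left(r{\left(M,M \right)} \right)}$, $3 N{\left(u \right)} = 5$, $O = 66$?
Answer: $- \frac{6897}{2612} \approx -2.6405$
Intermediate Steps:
$r{\left(G,j \right)} = j + G j$
$N{\left(u \right)} = \frac{5}{3}$ ($N{\left(u \right)} = \frac{1}{3} \cdot 5 = \frac{5}{3}$)
$H{\left(M \right)} = - \frac{16}{3} + 2 M^{2}$ ($H{\left(M \right)} = -7 + \left(\left(M^{2} + M M\right) + \frac{5}{3}\right) = -7 + \left(\left(M^{2} + M^{2}\right) + \frac{5}{3}\right) = -7 + \left(2 M^{2} + \frac{5}{3}\right) = -7 + \left(\frac{5}{3} + 2 M^{2}\right) = - \frac{16}{3} + 2 M^{2}$)
$- \frac{22990}{H{\left(O \right)}} = - \frac{22990}{- \frac{16}{3} + 2 \cdot 66^{2}} = - \frac{22990}{- \frac{16}{3} + 2 \cdot 4356} = - \frac{22990}{- \frac{16}{3} + 8712} = - \frac{22990}{\frac{26120}{3}} = \left(-22990\right) \frac{3}{26120} = - \frac{6897}{2612}$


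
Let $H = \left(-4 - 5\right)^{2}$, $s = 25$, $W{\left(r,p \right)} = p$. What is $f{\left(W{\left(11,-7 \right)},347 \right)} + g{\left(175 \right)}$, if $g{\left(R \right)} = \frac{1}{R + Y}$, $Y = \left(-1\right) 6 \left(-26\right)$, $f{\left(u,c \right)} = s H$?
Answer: $\frac{670276}{331} \approx 2025.0$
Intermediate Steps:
$H = 81$ ($H = \left(-9\right)^{2} = 81$)
$f{\left(u,c \right)} = 2025$ ($f{\left(u,c \right)} = 25 \cdot 81 = 2025$)
$Y = 156$ ($Y = \left(-6\right) \left(-26\right) = 156$)
$g{\left(R \right)} = \frac{1}{156 + R}$ ($g{\left(R \right)} = \frac{1}{R + 156} = \frac{1}{156 + R}$)
$f{\left(W{\left(11,-7 \right)},347 \right)} + g{\left(175 \right)} = 2025 + \frac{1}{156 + 175} = 2025 + \frac{1}{331} = \frac{670276}{331}$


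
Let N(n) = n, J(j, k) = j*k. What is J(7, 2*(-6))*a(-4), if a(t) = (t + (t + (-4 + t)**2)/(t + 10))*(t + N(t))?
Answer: 4032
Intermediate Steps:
a(t) = 2*t*(t + (t + (-4 + t)**2)/(10 + t)) (a(t) = (t + (t + (-4 + t)**2)/(t + 10))*(t + t) = (t + (t + (-4 + t)**2)/(10 + t))*(2*t) = 2*t*(t + (t + (-4 + t)**2)/(10 + t)))
J(7, 2*(-6))*a(-4) = (7*(2*(-6)))*(2*(-4)*(16 + 2*(-4)**2 + 3*(-4))/(10 - 4)) = (7*(-12))*(2*(-4)*(16 + 2*16 - 12)/6) = -168*(-4)*(16 + 32 - 12)/6 = -168*(-4)*36/6 = -84*(-48) = 4032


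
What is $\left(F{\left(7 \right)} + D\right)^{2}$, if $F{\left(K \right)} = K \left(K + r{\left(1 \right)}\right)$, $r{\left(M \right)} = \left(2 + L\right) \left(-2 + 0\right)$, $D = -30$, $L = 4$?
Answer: $4225$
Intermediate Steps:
$r{\left(M \right)} = -12$ ($r{\left(M \right)} = \left(2 + 4\right) \left(-2 + 0\right) = 6 \left(-2\right) = -12$)
$F{\left(K \right)} = K \left(-12 + K\right)$ ($F{\left(K \right)} = K \left(K - 12\right) = K \left(-12 + K\right)$)
$\left(F{\left(7 \right)} + D\right)^{2} = \left(7 \left(-12 + 7\right) - 30\right)^{2} = \left(7 \left(-5\right) - 30\right)^{2} = \left(-35 - 30\right)^{2} = \left(-65\right)^{2} = 4225$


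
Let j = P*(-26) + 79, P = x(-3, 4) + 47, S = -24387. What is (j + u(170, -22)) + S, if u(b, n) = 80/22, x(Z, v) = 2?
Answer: -281362/11 ≈ -25578.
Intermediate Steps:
u(b, n) = 40/11 (u(b, n) = 80*(1/22) = 40/11)
P = 49 (P = 2 + 47 = 49)
j = -1195 (j = 49*(-26) + 79 = -1274 + 79 = -1195)
(j + u(170, -22)) + S = (-1195 + 40/11) - 24387 = -13105/11 - 24387 = -281362/11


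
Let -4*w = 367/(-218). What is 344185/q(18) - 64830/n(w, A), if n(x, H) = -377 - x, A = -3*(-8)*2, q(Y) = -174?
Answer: -103438543295/57265314 ≈ -1806.3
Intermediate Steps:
A = 48 (A = 24*2 = 48)
w = 367/872 (w = -367/(4*(-218)) = -367*(-1)/(4*218) = -¼*(-367/218) = 367/872 ≈ 0.42087)
344185/q(18) - 64830/n(w, A) = 344185/(-174) - 64830/(-377 - 1*367/872) = 344185*(-1/174) - 64830/(-377 - 367/872) = -344185/174 - 64830/(-329111/872) = -344185/174 - 64830*(-872/329111) = -344185/174 + 56531760/329111 = -103438543295/57265314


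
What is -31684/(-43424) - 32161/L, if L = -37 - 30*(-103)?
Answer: -324957003/33143368 ≈ -9.8046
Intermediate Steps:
L = 3053 (L = -37 + 3090 = 3053)
-31684/(-43424) - 32161/L = -31684/(-43424) - 32161/3053 = -31684*(-1/43424) - 32161*1/3053 = 7921/10856 - 32161/3053 = -324957003/33143368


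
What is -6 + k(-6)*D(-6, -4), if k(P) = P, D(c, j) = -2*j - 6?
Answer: -18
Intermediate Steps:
D(c, j) = -6 - 2*j
-6 + k(-6)*D(-6, -4) = -6 - 6*(-6 - 2*(-4)) = -6 - 6*(-6 + 8) = -6 - 6*2 = -6 - 12 = -18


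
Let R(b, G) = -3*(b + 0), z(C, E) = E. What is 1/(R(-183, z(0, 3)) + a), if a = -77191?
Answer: -1/76642 ≈ -1.3048e-5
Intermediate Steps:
R(b, G) = -3*b
1/(R(-183, z(0, 3)) + a) = 1/(-3*(-183) - 77191) = 1/(549 - 77191) = 1/(-76642) = -1/76642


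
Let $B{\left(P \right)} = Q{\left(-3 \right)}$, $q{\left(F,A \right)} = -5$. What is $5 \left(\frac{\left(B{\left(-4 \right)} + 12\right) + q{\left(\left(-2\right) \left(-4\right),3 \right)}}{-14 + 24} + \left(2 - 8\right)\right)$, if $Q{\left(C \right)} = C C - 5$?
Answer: $- \frac{49}{2} \approx -24.5$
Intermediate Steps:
$Q{\left(C \right)} = -5 + C^{2}$ ($Q{\left(C \right)} = C^{2} - 5 = -5 + C^{2}$)
$B{\left(P \right)} = 4$ ($B{\left(P \right)} = -5 + \left(-3\right)^{2} = -5 + 9 = 4$)
$5 \left(\frac{\left(B{\left(-4 \right)} + 12\right) + q{\left(\left(-2\right) \left(-4\right),3 \right)}}{-14 + 24} + \left(2 - 8\right)\right) = 5 \left(\frac{\left(4 + 12\right) - 5}{-14 + 24} + \left(2 - 8\right)\right) = 5 \left(\frac{16 - 5}{10} + \left(2 - 8\right)\right) = 5 \left(11 \cdot \frac{1}{10} - 6\right) = 5 \left(\frac{11}{10} - 6\right) = 5 \left(- \frac{49}{10}\right) = - \frac{49}{2}$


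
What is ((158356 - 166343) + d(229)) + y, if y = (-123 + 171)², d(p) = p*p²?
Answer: 12003306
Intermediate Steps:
d(p) = p³
y = 2304 (y = 48² = 2304)
((158356 - 166343) + d(229)) + y = ((158356 - 166343) + 229³) + 2304 = (-7987 + 12008989) + 2304 = 12001002 + 2304 = 12003306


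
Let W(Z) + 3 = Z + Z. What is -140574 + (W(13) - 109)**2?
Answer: -133178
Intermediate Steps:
W(Z) = -3 + 2*Z (W(Z) = -3 + (Z + Z) = -3 + 2*Z)
-140574 + (W(13) - 109)**2 = -140574 + ((-3 + 2*13) - 109)**2 = -140574 + ((-3 + 26) - 109)**2 = -140574 + (23 - 109)**2 = -140574 + (-86)**2 = -140574 + 7396 = -133178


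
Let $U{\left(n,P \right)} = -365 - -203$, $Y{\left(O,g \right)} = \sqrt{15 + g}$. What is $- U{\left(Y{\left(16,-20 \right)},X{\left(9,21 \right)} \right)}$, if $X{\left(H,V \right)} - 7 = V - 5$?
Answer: $162$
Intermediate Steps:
$X{\left(H,V \right)} = 2 + V$ ($X{\left(H,V \right)} = 7 + \left(V - 5\right) = 7 + \left(-5 + V\right) = 2 + V$)
$U{\left(n,P \right)} = -162$ ($U{\left(n,P \right)} = -365 + 203 = -162$)
$- U{\left(Y{\left(16,-20 \right)},X{\left(9,21 \right)} \right)} = \left(-1\right) \left(-162\right) = 162$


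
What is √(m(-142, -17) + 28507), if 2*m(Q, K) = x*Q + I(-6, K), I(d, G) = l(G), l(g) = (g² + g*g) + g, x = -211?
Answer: √175074/2 ≈ 209.21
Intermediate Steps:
l(g) = g + 2*g² (l(g) = (g² + g²) + g = 2*g² + g = g + 2*g²)
I(d, G) = G*(1 + 2*G)
m(Q, K) = -211*Q/2 + K*(1 + 2*K)/2 (m(Q, K) = (-211*Q + K*(1 + 2*K))/2 = -211*Q/2 + K*(1 + 2*K)/2)
√(m(-142, -17) + 28507) = √((-211/2*(-142) + (½)*(-17)*(1 + 2*(-17))) + 28507) = √((14981 + (½)*(-17)*(1 - 34)) + 28507) = √((14981 + (½)*(-17)*(-33)) + 28507) = √((14981 + 561/2) + 28507) = √(30523/2 + 28507) = √(87537/2) = √175074/2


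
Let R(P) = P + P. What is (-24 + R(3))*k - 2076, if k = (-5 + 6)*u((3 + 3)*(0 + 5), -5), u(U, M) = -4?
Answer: -2004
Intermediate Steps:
R(P) = 2*P
k = -4 (k = (-5 + 6)*(-4) = 1*(-4) = -4)
(-24 + R(3))*k - 2076 = (-24 + 2*3)*(-4) - 2076 = (-24 + 6)*(-4) - 2076 = -18*(-4) - 2076 = 72 - 2076 = -2004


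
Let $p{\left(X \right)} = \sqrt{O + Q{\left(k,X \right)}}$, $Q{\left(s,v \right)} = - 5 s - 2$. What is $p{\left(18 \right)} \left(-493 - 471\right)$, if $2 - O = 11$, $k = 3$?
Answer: $- 964 i \sqrt{26} \approx - 4915.5 i$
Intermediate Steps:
$Q{\left(s,v \right)} = -2 - 5 s$
$O = -9$ ($O = 2 - 11 = -9$)
$p{\left(X \right)} = i \sqrt{26}$ ($p{\left(X \right)} = \sqrt{-9 - 17} = \sqrt{-26} = i \sqrt{26}$)
$p{\left(18 \right)} \left(-493 - 471\right) = i \sqrt{26} \left(-493 - 471\right) = i \sqrt{26} \left(-964\right) = - 964 i \sqrt{26}$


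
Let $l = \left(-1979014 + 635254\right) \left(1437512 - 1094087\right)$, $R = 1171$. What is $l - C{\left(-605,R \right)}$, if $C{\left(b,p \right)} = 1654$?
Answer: $-461480779654$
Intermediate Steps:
$l = -461480778000$ ($l = \left(-1343760\right) 343425 = -461480778000$)
$l - C{\left(-605,R \right)} = -461480778000 - 1654 = -461480779654$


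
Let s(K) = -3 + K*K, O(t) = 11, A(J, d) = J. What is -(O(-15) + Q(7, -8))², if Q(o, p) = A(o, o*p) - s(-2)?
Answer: -289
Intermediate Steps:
s(K) = -3 + K²
Q(o, p) = -1 + o (Q(o, p) = o - (-3 + (-2)²) = o - (-3 + 4) = o - 1*1 = o - 1 = -1 + o)
-(O(-15) + Q(7, -8))² = -(11 + (-1 + 7))² = -(11 + 6)² = -1*17² = -1*289 = -289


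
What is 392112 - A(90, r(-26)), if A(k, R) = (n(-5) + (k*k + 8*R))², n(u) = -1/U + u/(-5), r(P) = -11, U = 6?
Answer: -2297281897/36 ≈ -6.3813e+7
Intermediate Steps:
n(u) = -⅙ - u/5 (n(u) = -1/6 + u/(-5) = -1*⅙ + u*(-⅕) = -⅙ - u/5)
A(k, R) = (⅚ + k² + 8*R)² (A(k, R) = ((-⅙ - ⅕*(-5)) + (k*k + 8*R))² = ((-⅙ + 1) + (k² + 8*R))² = (⅚ + (k² + 8*R))² = (⅚ + k² + 8*R)²)
392112 - A(90, r(-26)) = 392112 - (5 + 6*90² + 48*(-11))²/36 = 392112 - (5 + 6*8100 - 528)²/36 = 392112 - (5 + 48600 - 528)²/36 = 392112 - 48077²/36 = 392112 - 2311397929/36 = -2297281897/36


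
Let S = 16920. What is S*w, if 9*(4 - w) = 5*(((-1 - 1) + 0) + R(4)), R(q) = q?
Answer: 48880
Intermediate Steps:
w = 26/9 (w = 4 - 5*(((-1 - 1) + 0) + 4)/9 = 4 - 5*((-2 + 0) + 4)/9 = 4 - 5*(-2 + 4)/9 = 4 - 5*2/9 = 4 - ⅑*10 = 4 - 10/9 = 26/9 ≈ 2.8889)
S*w = 16920*(26/9) = 48880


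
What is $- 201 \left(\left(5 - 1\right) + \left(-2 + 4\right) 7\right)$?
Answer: $-3618$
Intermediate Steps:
$- 201 \left(\left(5 - 1\right) + \left(-2 + 4\right) 7\right) = - 201 \left(\left(5 - 1\right) + 2 \cdot 7\right) = - 201 \left(4 + 14\right) = \left(-201\right) 18 = -3618$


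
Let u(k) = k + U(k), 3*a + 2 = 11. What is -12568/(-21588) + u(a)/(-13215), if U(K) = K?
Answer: 13829716/23773785 ≈ 0.58172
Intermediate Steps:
a = 3 (a = -⅔ + (⅓)*11 = -⅔ + 11/3 = 3)
u(k) = 2*k (u(k) = k + k = 2*k)
-12568/(-21588) + u(a)/(-13215) = -12568/(-21588) + (2*3)/(-13215) = -12568*(-1/21588) + 6*(-1/13215) = 3142/5397 - 2/4405 = 13829716/23773785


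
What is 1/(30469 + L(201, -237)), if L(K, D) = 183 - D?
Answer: 1/30889 ≈ 3.2374e-5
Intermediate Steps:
1/(30469 + L(201, -237)) = 1/(30469 + (183 - 1*(-237))) = 1/(30469 + (183 + 237)) = 1/(30469 + 420) = 1/30889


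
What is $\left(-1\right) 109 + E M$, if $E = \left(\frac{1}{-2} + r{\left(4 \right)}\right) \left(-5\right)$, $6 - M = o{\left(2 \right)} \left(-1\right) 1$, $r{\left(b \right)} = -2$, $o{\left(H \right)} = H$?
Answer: $-9$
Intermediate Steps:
$M = 8$ ($M = 6 - 2 \left(-1\right) 1 = 6 - \left(-2\right) 1 = 6 - -2 = 6 + 2 = 8$)
$E = \frac{25}{2}$ ($E = \left(\frac{1}{-2} - 2\right) \left(-5\right) = \left(- \frac{1}{2} - 2\right) \left(-5\right) = \left(- \frac{5}{2}\right) \left(-5\right) = \frac{25}{2} \approx 12.5$)
$\left(-1\right) 109 + E M = \left(-1\right) 109 + \frac{25}{2} \cdot 8 = -109 + 100 = -9$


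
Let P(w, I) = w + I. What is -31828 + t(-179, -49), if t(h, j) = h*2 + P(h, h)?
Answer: -32544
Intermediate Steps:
P(w, I) = I + w
t(h, j) = 4*h (t(h, j) = h*2 + (h + h) = 2*h + 2*h = 4*h)
-31828 + t(-179, -49) = -31828 + 4*(-179) = -31828 - 716 = -32544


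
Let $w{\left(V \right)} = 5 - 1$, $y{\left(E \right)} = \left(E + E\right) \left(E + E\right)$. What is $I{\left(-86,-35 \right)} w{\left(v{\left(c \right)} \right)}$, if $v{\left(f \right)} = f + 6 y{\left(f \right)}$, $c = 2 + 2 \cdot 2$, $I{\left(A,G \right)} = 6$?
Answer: $24$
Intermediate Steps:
$c = 6$ ($c = 2 + 4 = 6$)
$y{\left(E \right)} = 4 E^{2}$ ($y{\left(E \right)} = 2 E 2 E = 4 E^{2}$)
$v{\left(f \right)} = f + 24 f^{2}$ ($v{\left(f \right)} = f + 6 \cdot 4 f^{2} = f + 24 f^{2}$)
$w{\left(V \right)} = 4$
$I{\left(-86,-35 \right)} w{\left(v{\left(c \right)} \right)} = 6 \cdot 4 = 24$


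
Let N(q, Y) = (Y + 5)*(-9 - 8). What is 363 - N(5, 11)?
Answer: 635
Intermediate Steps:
N(q, Y) = -85 - 17*Y (N(q, Y) = (5 + Y)*(-17) = -85 - 17*Y)
363 - N(5, 11) = 363 - (-85 - 17*11) = 363 - (-85 - 187) = 363 - 1*(-272) = 363 + 272 = 635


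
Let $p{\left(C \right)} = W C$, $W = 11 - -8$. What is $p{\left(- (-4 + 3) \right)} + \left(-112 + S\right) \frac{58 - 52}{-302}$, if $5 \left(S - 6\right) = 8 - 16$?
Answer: $\frac{15959}{755} \approx 21.138$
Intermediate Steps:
$S = \frac{22}{5}$ ($S = 6 + \frac{8 - 16}{5} = 6 + \frac{1}{5} \left(-8\right) = 6 - \frac{8}{5} = \frac{22}{5} \approx 4.4$)
$W = 19$ ($W = 11 + 8 = 19$)
$p{\left(C \right)} = 19 C$
$p{\left(- (-4 + 3) \right)} + \left(-112 + S\right) \frac{58 - 52}{-302} = 19 \left(- (-4 + 3)\right) + \left(-112 + \frac{22}{5}\right) \frac{58 - 52}{-302} = 19 \left(\left(-1\right) \left(-1\right)\right) - \frac{538 \cdot 6 \left(- \frac{1}{302}\right)}{5} = 19 \cdot 1 - - \frac{1614}{755} = 19 + \frac{1614}{755} = \frac{15959}{755}$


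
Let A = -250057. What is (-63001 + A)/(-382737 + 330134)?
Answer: 313058/52603 ≈ 5.9513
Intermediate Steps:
(-63001 + A)/(-382737 + 330134) = (-63001 - 250057)/(-382737 + 330134) = -313058/(-52603) = -313058*(-1/52603) = 313058/52603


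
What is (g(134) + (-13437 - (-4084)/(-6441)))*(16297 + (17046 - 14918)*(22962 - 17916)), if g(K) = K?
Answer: -921512207488795/6441 ≈ -1.4307e+11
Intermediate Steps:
(g(134) + (-13437 - (-4084)/(-6441)))*(16297 + (17046 - 14918)*(22962 - 17916)) = (134 + (-13437 - (-4084)/(-6441)))*(16297 + (17046 - 14918)*(22962 - 17916)) = (134 + (-13437 - (-4084)*(-1)/6441))*(16297 + 2128*5046) = (134 + (-13437 - 1*4084/6441))*(16297 + 10737888) = (134 + (-13437 - 4084/6441))*10754185 = (134 - 86551801/6441)*10754185 = -85688707/6441*10754185 = -921512207488795/6441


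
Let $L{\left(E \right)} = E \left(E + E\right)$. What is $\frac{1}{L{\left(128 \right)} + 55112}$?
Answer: $\frac{1}{87880} \approx 1.1379 \cdot 10^{-5}$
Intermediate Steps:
$L{\left(E \right)} = 2 E^{2}$ ($L{\left(E \right)} = E 2 E = 2 E^{2}$)
$\frac{1}{L{\left(128 \right)} + 55112} = \frac{1}{2 \cdot 128^{2} + 55112} = \frac{1}{2 \cdot 16384 + 55112} = \frac{1}{32768 + 55112} = \frac{1}{87880}$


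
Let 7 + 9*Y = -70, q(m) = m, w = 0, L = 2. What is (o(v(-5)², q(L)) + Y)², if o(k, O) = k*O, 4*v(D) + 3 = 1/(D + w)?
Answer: 2679769/50625 ≈ 52.934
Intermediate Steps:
Y = -77/9 (Y = -7/9 + (⅑)*(-70) = -7/9 - 70/9 = -77/9 ≈ -8.5556)
v(D) = -¾ + 1/(4*D) (v(D) = -¾ + 1/(4*(D + 0)) = -¾ + 1/(4*D))
o(k, O) = O*k
(o(v(-5)², q(L)) + Y)² = (2*((¼)*(1 - 3*(-5))/(-5))² - 77/9)² = (2*((¼)*(-⅕)*(1 + 15))² - 77/9)² = (2*((¼)*(-⅕)*16)² - 77/9)² = (2*(-⅘)² - 77/9)² = (2*(16/25) - 77/9)² = (32/25 - 77/9)² = (-1637/225)² = 2679769/50625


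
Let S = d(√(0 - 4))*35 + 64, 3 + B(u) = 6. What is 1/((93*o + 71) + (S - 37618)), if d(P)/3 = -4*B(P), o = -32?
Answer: -1/41719 ≈ -2.3970e-5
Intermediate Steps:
B(u) = 3 (B(u) = -3 + 6 = 3)
d(P) = -36 (d(P) = 3*(-4*3) = 3*(-12) = -36)
S = -1196 (S = -36*35 + 64 = -1260 + 64 = -1196)
1/((93*o + 71) + (S - 37618)) = 1/((93*(-32) + 71) + (-1196 - 37618)) = 1/((-2976 + 71) - 38814) = 1/(-2905 - 38814) = 1/(-41719) = -1/41719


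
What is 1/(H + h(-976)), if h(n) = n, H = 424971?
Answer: 1/423995 ≈ 2.3585e-6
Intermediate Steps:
1/(H + h(-976)) = 1/(424971 - 976) = 1/423995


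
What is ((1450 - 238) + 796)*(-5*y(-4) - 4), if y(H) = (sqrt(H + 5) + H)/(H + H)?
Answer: -11797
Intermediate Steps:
y(H) = (H + sqrt(5 + H))/(2*H) (y(H) = (sqrt(5 + H) + H)/((2*H)) = (H + sqrt(5 + H))*(1/(2*H)) = (H + sqrt(5 + H))/(2*H))
((1450 - 238) + 796)*(-5*y(-4) - 4) = ((1450 - 238) + 796)*(-5*(-4 + sqrt(5 - 4))/(2*(-4)) - 4) = (1212 + 796)*(-5*(-1)*(-4 + sqrt(1))/(2*4) - 4) = 2008*(-5*(-1)*(-4 + 1)/(2*4) - 4) = 2008*(-5*(-1)*(-3)/(2*4) - 4) = 2008*(-5*3/8 - 4) = 2008*(-15/8 - 4) = 2008*(-47/8) = -11797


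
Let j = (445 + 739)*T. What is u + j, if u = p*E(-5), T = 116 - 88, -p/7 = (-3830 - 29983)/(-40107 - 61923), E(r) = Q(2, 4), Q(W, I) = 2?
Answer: 563670863/17005 ≈ 33147.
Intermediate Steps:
E(r) = 2
p = -78897/34010 (p = -7*(-3830 - 29983)/(-40107 - 61923) = -(-236691)/(-102030) = -(-236691)*(-1)/102030 = -7*11271/34010 = -78897/34010 ≈ -2.3198)
T = 28
u = -78897/17005 (u = -78897/34010*2 = -78897/17005 ≈ -4.6396)
j = 33152 (j = (445 + 739)*28 = 1184*28 = 33152)
u + j = -78897/17005 + 33152 = 563670863/17005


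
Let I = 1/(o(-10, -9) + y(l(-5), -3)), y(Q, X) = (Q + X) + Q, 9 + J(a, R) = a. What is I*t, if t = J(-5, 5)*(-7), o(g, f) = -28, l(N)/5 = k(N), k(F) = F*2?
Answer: -98/131 ≈ -0.74809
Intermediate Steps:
k(F) = 2*F
J(a, R) = -9 + a
l(N) = 10*N (l(N) = 5*(2*N) = 10*N)
y(Q, X) = X + 2*Q
t = 98 (t = (-9 - 5)*(-7) = -14*(-7) = 98)
I = -1/131 (I = 1/(-28 + (-3 + 2*(10*(-5)))) = 1/(-28 + (-3 + 2*(-50))) = 1/(-28 + (-3 - 100)) = 1/(-28 - 103) = 1/(-131) = -1/131 ≈ -0.0076336)
I*t = -1/131*98 = -98/131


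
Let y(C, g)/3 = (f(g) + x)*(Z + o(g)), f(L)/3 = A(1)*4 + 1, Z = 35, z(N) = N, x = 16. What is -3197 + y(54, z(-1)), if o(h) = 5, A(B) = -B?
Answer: -2357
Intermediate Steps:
f(L) = -9 (f(L) = 3*(-1*1*4 + 1) = 3*(-1*4 + 1) = 3*(-4 + 1) = 3*(-3) = -9)
y(C, g) = 840 (y(C, g) = 3*((-9 + 16)*(35 + 5)) = 3*(7*40) = 3*280 = 840)
-3197 + y(54, z(-1)) = -3197 + 840 = -2357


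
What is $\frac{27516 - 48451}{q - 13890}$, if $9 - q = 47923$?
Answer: $\frac{20935}{61804} \approx 0.33873$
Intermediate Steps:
$q = -47914$ ($q = 9 - 47923 = -47914$)
$\frac{27516 - 48451}{q - 13890} = \frac{27516 - 48451}{-47914 - 13890} = - \frac{20935}{-61804} = \left(-20935\right) \left(- \frac{1}{61804}\right) = \frac{20935}{61804}$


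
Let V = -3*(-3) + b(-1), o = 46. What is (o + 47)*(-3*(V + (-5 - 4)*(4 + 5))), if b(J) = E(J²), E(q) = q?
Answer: 19809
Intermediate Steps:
b(J) = J²
V = 10 (V = -3*(-3) + (-1)² = 9 + 1 = 10)
(o + 47)*(-3*(V + (-5 - 4)*(4 + 5))) = (46 + 47)*(-3*(10 + (-5 - 4)*(4 + 5))) = 93*(-3*(10 - 9*9)) = 93*(-3*(10 - 81)) = 93*(-3*(-71)) = 93*213 = 19809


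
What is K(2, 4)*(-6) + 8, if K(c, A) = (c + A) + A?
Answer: -52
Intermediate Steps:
K(c, A) = c + 2*A (K(c, A) = (A + c) + A = c + 2*A)
K(2, 4)*(-6) + 8 = (2 + 2*4)*(-6) + 8 = (2 + 8)*(-6) + 8 = 10*(-6) + 8 = -60 + 8 = -52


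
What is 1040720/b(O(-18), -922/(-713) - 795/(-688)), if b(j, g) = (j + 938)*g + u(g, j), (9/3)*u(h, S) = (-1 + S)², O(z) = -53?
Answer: 510518951680/1539845103 ≈ 331.54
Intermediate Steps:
u(h, S) = (-1 + S)²/3
b(j, g) = (-1 + j)²/3 + g*(938 + j) (b(j, g) = (j + 938)*g + (-1 + j)²/3 = (938 + j)*g + (-1 + j)²/3 = g*(938 + j) + (-1 + j)²/3 = (-1 + j)²/3 + g*(938 + j))
1040720/b(O(-18), -922/(-713) - 795/(-688)) = 1040720/(938*(-922/(-713) - 795/(-688)) + (-1 - 53)²/3 + (-922/(-713) - 795/(-688))*(-53)) = 1040720/(938*(-922*(-1/713) - 795*(-1/688)) + (⅓)*(-54)² + (-922*(-1/713) - 795*(-1/688))*(-53)) = 1040720/(938*(922/713 + 795/688) + (⅓)*2916 + (922/713 + 795/688)*(-53)) = 1040720/(938*(1201171/490544) + 972 + (1201171/490544)*(-53)) = 1040720/(563349199/245272 + 972 - 63662063/490544) = 1040720/(1539845103/490544) = 1040720*(490544/1539845103) = 510518951680/1539845103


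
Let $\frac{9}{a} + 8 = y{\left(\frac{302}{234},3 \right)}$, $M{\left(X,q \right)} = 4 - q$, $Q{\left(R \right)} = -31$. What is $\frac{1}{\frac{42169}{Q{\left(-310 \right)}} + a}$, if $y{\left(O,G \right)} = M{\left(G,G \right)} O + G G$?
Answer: $- \frac{8308}{11268649} \approx -0.00073727$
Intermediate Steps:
$y{\left(O,G \right)} = G^{2} + O \left(4 - G\right)$ ($y{\left(O,G \right)} = \left(4 - G\right) O + G G = O \left(4 - G\right) + G^{2} = G^{2} + O \left(4 - G\right)$)
$a = \frac{1053}{268}$ ($a = \frac{9}{-8 + \left(3^{2} - \frac{302}{234} \left(-4 + 3\right)\right)} = \frac{9}{-8 + \left(9 - 302 \cdot \frac{1}{234} \left(-1\right)\right)} = \frac{9}{-8 + \left(9 - \frac{151}{117} \left(-1\right)\right)} = \frac{9}{-8 + \left(9 + \frac{151}{117}\right)} = \frac{9}{-8 + \frac{1204}{117}} = \frac{9}{\frac{268}{117}} = 9 \cdot \frac{117}{268} = \frac{1053}{268} \approx 3.9291$)
$\frac{1}{\frac{42169}{Q{\left(-310 \right)}} + a} = \frac{1}{\frac{42169}{-31} + \frac{1053}{268}} = \frac{1}{42169 \left(- \frac{1}{31}\right) + \frac{1053}{268}} = \frac{1}{- \frac{42169}{31} + \frac{1053}{268}} = \frac{1}{- \frac{11268649}{8308}} = - \frac{8308}{11268649}$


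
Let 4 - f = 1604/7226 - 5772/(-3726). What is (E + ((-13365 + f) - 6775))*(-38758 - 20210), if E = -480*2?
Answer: 103382914593504/83099 ≈ 1.2441e+9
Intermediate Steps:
E = -960
f = 5000944/2243673 (f = 4 - (1604/7226 - 5772/(-3726)) = 4 - (1604*(1/7226) - 5772*(-1/3726)) = 4 - (802/3613 + 962/621) = 4 - 1*3973748/2243673 = 4 - 3973748/2243673 = 5000944/2243673 ≈ 2.2289)
(E + ((-13365 + f) - 6775))*(-38758 - 20210) = (-960 + ((-13365 + 5000944/2243673) - 6775))*(-38758 - 20210) = (-960 + (-29981688701/2243673 - 6775))*(-58968) = (-960 - 45182573276/2243673)*(-58968) = -47336499356/2243673*(-58968) = 103382914593504/83099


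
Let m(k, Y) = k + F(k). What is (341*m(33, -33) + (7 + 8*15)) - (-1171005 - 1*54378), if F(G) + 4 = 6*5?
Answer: 1245629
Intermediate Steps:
F(G) = 26 (F(G) = -4 + 6*5 = -4 + 30 = 26)
m(k, Y) = 26 + k (m(k, Y) = k + 26 = 26 + k)
(341*m(33, -33) + (7 + 8*15)) - (-1171005 - 1*54378) = (341*(26 + 33) + (7 + 8*15)) - (-1171005 - 1*54378) = (341*59 + (7 + 120)) - (-1171005 - 54378) = (20119 + 127) - 1*(-1225383) = 20246 + 1225383 = 1245629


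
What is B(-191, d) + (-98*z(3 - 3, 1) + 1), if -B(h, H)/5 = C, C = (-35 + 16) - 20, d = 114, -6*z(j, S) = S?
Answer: 637/3 ≈ 212.33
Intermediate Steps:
z(j, S) = -S/6
C = -39 (C = -19 - 20 = -39)
B(h, H) = 195 (B(h, H) = -5*(-39) = 195)
B(-191, d) + (-98*z(3 - 3, 1) + 1) = 195 + (-(-49)/3 + 1) = 195 + (-98*(-⅙) + 1) = 195 + (49/3 + 1) = 195 + 52/3 = 637/3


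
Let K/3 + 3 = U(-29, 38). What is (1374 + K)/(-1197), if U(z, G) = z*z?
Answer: -432/133 ≈ -3.2481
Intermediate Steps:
U(z, G) = z²
K = 2514 (K = -9 + 3*(-29)² = -9 + 3*841 = -9 + 2523 = 2514)
(1374 + K)/(-1197) = (1374 + 2514)/(-1197) = -1/1197*3888 = -432/133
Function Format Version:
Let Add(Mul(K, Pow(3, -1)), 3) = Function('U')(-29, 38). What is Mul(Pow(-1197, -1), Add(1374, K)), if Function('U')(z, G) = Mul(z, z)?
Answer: Rational(-432, 133) ≈ -3.2481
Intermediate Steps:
Function('U')(z, G) = Pow(z, 2)
K = 2514 (K = Add(-9, Mul(3, Pow(-29, 2))) = Add(-9, Mul(3, 841)) = Add(-9, 2523) = 2514)
Mul(Pow(-1197, -1), Add(1374, K)) = Mul(Pow(-1197, -1), Add(1374, 2514)) = Mul(Rational(-1, 1197), 3888) = Rational(-432, 133)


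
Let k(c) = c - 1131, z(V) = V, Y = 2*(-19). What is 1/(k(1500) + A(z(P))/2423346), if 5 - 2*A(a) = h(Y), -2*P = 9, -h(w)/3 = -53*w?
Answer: 4846692/1788435395 ≈ 0.0027100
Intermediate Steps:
Y = -38
h(w) = 159*w (h(w) = -(-159)*w = 159*w)
P = -9/2 (P = -1/2*9 = -9/2 ≈ -4.5000)
A(a) = 6047/2 (A(a) = 5/2 - 159*(-38)/2 = 5/2 - 1/2*(-6042) = 5/2 + 3021 = 6047/2)
k(c) = -1131 + c
1/(k(1500) + A(z(P))/2423346) = 1/((-1131 + 1500) + (6047/2)/2423346) = 1/(369 + (6047/2)*(1/2423346)) = 1/(369 + 6047/4846692) = 1/(1788435395/4846692) = 4846692/1788435395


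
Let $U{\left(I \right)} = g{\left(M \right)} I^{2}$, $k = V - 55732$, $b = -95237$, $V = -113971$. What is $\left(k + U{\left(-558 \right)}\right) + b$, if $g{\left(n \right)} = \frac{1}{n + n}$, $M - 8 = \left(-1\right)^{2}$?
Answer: $-247642$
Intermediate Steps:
$M = 9$ ($M = 8 + \left(-1\right)^{2} = 8 + 1 = 9$)
$g{\left(n \right)} = \frac{1}{2 n}$
$k = -169703$ ($k = -113971 - 55732 = -169703$)
$U{\left(I \right)} = \frac{I^{2}}{18}$ ($U{\left(I \right)} = \frac{1}{2 \cdot 9} I^{2} = \frac{1}{2} \cdot \frac{1}{9} I^{2} = \frac{I^{2}}{18}$)
$\left(k + U{\left(-558 \right)}\right) + b = \left(-169703 + \frac{\left(-558\right)^{2}}{18}\right) - 95237 = \left(-169703 + \frac{1}{18} \cdot 311364\right) - 95237 = \left(-169703 + 17298\right) - 95237 = -152405 - 95237 = -247642$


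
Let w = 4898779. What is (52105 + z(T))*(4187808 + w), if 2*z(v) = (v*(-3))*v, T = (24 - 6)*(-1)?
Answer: 469040534353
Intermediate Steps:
T = -18 (T = 18*(-1) = -18)
z(v) = -3*v**2/2 (z(v) = ((v*(-3))*v)/2 = ((-3*v)*v)/2 = (-3*v**2)/2 = -3*v**2/2)
(52105 + z(T))*(4187808 + w) = (52105 - 3/2*(-18)**2)*(4187808 + 4898779) = (52105 - 3/2*324)*9086587 = (52105 - 486)*9086587 = 51619*9086587 = 469040534353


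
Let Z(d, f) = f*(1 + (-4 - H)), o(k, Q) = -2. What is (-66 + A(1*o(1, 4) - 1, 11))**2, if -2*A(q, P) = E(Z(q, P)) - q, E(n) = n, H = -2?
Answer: 3844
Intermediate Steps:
Z(d, f) = -f (Z(d, f) = f*(1 + (-4 - 1*(-2))) = f*(1 + (-4 + 2)) = f*(1 - 2) = f*(-1) = -f)
A(q, P) = P/2 + q/2 (A(q, P) = -(-P - q)/2 = P/2 + q/2)
(-66 + A(1*o(1, 4) - 1, 11))**2 = (-66 + ((1/2)*11 + (1*(-2) - 1)/2))**2 = (-66 + (11/2 + (-2 - 1)/2))**2 = (-66 + (11/2 + (1/2)*(-3)))**2 = (-66 + (11/2 - 3/2))**2 = (-66 + 4)**2 = (-62)**2 = 3844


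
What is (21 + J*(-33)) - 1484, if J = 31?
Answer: -2486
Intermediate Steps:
(21 + J*(-33)) - 1484 = (21 + 31*(-33)) - 1484 = (21 - 1023) - 1484 = -1002 - 1484 = -2486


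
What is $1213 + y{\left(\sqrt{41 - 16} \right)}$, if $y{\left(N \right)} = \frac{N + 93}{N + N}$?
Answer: $\frac{6114}{5} \approx 1222.8$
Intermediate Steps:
$y{\left(N \right)} = \frac{93 + N}{2 N}$
$1213 + y{\left(\sqrt{41 - 16} \right)} = 1213 + \frac{93 + \sqrt{41 - 16}}{2 \sqrt{41 - 16}} = 1213 + \frac{93 + \sqrt{25}}{2 \sqrt{25}} = 1213 + \frac{93 + 5}{2 \cdot 5} = 1213 + \frac{1}{2} \cdot \frac{1}{5} \cdot 98 = 1213 + \frac{49}{5} = \frac{6114}{5}$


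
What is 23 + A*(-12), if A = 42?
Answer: -481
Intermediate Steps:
23 + A*(-12) = 23 + 42*(-12) = 23 - 504 = -481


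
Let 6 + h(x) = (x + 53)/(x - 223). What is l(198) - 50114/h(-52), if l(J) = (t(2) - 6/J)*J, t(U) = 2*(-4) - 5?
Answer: 9521770/1651 ≈ 5767.3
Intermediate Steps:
t(U) = -13 (t(U) = -8 - 5 = -13)
h(x) = -6 + (53 + x)/(-223 + x) (h(x) = -6 + (x + 53)/(x - 223) = -6 + (53 + x)/(-223 + x))
l(J) = J*(-13 - 6/J) (l(J) = (-13 - 6/J)*J = J*(-13 - 6/J))
l(198) - 50114/h(-52) = (-6 - 13*198) - 50114/((1391 - 5*(-52))/(-223 - 52)) = (-6 - 2574) - 50114/((1391 + 260)/(-275)) = -2580 - 50114/((-1/275*1651)) = -2580 - 50114/(-1651/275) = -2580 - 50114*(-275)/1651 = -2580 - 1*(-13781350/1651) = -2580 + 13781350/1651 = 9521770/1651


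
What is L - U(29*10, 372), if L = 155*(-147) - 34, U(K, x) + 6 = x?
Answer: -23185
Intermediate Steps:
U(K, x) = -6 + x
L = -22819 (L = -22785 - 34 = -22819)
L - U(29*10, 372) = -22819 - (-6 + 372) = -22819 - 1*366 = -22819 - 366 = -23185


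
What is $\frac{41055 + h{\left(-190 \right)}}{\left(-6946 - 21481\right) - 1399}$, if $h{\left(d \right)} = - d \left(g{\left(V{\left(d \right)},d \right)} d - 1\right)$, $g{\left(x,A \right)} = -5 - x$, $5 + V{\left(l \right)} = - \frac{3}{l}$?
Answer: $- \frac{41435}{29826} \approx -1.3892$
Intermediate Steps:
$V{\left(l \right)} = -5 - \frac{3}{l}$
$h{\left(d \right)} = - 2 d$ ($h{\left(d \right)} = - d \left(\left(-5 - \left(-5 - \frac{3}{d}\right)\right) d - 1\right) = - d \left(\left(-5 + \left(5 + \frac{3}{d}\right)\right) d - 1\right) = - d \left(\frac{3}{d} d - 1\right) = - d \left(3 - 1\right) = - d 2 = - 2 d$)
$\frac{41055 + h{\left(-190 \right)}}{\left(-6946 - 21481\right) - 1399} = \frac{41055 - -380}{\left(-6946 - 21481\right) - 1399} = \frac{41055 + 380}{-28427 + \left(-16389 + 14990\right)} = \frac{41435}{-28427 - 1399} = \frac{41435}{-29826} = 41435 \left(- \frac{1}{29826}\right) = - \frac{41435}{29826}$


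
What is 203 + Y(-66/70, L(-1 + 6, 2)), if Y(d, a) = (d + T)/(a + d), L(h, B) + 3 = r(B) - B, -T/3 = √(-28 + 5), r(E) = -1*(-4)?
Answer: 13837/68 + 105*I*√23/68 ≈ 203.49 + 7.4053*I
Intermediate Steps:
r(E) = 4
T = -3*I*√23 (T = -3*√(-28 + 5) = -3*I*√23 ≈ -14.387*I)
L(h, B) = 1 - B (L(h, B) = -3 + (4 - B) = 1 - B)
Y(d, a) = (d - 3*I*√23)/(a + d)
203 + Y(-66/70, L(-1 + 6, 2)) = 203 + (-66/70 - 3*I*√23)/((1 - 1*2) - 66/70) = 203 + (-66*1/70 - 3*I*√23)/((1 - 2) - 66*1/70) = 203 + (-33/35 - 3*I*√23)/(-1 - 33/35) = 203 + (-33/35 - 3*I*√23)/(-68/35) = 203 - 35*(-33/35 - 3*I*√23)/68 = 203 + (33/68 + 105*I*√23/68) = 13837/68 + 105*I*√23/68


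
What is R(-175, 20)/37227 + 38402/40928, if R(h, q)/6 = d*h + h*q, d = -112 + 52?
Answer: 524761209/253937776 ≈ 2.0665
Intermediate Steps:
d = -60
R(h, q) = -360*h + 6*h*q (R(h, q) = 6*(-60*h + h*q) = -360*h + 6*h*q)
R(-175, 20)/37227 + 38402/40928 = (6*(-175)*(-60 + 20))/37227 + 38402/40928 = (6*(-175)*(-40))*(1/37227) + 38402*(1/40928) = 42000*(1/37227) + 19201/20464 = 14000/12409 + 19201/20464 = 524761209/253937776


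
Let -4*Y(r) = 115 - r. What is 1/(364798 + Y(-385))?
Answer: 1/364673 ≈ 2.7422e-6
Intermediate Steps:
Y(r) = -115/4 + r/4 (Y(r) = -(115 - r)/4 = -115/4 + r/4)
1/(364798 + Y(-385)) = 1/(364798 + (-115/4 + (1/4)*(-385))) = 1/(364798 + (-115/4 - 385/4)) = 1/(364798 - 125) = 1/364673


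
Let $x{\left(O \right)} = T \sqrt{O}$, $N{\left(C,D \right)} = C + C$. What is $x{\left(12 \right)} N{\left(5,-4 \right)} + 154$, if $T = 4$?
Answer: $154 + 80 \sqrt{3} \approx 292.56$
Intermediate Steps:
$N{\left(C,D \right)} = 2 C$
$x{\left(O \right)} = 4 \sqrt{O}$
$x{\left(12 \right)} N{\left(5,-4 \right)} + 154 = 4 \sqrt{12} \cdot 2 \cdot 5 + 154 = 4 \cdot 2 \sqrt{3} \cdot 10 + 154 = 8 \sqrt{3} \cdot 10 + 154 = 80 \sqrt{3} + 154 = 154 + 80 \sqrt{3}$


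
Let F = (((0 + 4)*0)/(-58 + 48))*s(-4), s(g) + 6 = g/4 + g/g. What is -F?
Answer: 0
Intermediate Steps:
s(g) = -5 + g/4 (s(g) = -6 + (g/4 + g/g) = -6 + (g*(¼) + 1) = -6 + (g/4 + 1) = -6 + (1 + g/4) = -5 + g/4)
F = 0 (F = (((0 + 4)*0)/(-58 + 48))*(-5 + (¼)*(-4)) = ((4*0)/(-10))*(-5 - 1) = -⅒*0*(-6) = 0*(-6) = 0)
-F = -1*0 = 0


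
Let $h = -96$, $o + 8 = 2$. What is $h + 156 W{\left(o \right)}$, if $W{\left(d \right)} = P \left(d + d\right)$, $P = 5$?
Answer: $-9456$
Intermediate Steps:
$o = -6$ ($o = -8 + 2 = -6$)
$W{\left(d \right)} = 10 d$ ($W{\left(d \right)} = 5 \left(d + d\right) = 5 \cdot 2 d = 10 d$)
$h + 156 W{\left(o \right)} = -96 + 156 \cdot 10 \left(-6\right) = -96 + 156 \left(-60\right) = -96 - 9360 = -9456$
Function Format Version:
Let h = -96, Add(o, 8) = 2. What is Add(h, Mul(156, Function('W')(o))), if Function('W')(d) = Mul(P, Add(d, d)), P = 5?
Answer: -9456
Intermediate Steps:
o = -6 (o = Add(-8, 2) = -6)
Function('W')(d) = Mul(10, d) (Function('W')(d) = Mul(5, Add(d, d)) = Mul(5, Mul(2, d)) = Mul(10, d))
Add(h, Mul(156, Function('W')(o))) = Add(-96, Mul(156, Mul(10, -6))) = Add(-96, Mul(156, -60)) = Add(-96, -9360) = -9456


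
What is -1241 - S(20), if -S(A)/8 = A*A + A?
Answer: 2119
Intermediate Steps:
S(A) = -8*A - 8*A**2 (S(A) = -8*(A*A + A) = -8*(A**2 + A) = -8*(A + A**2) = -8*A - 8*A**2)
-1241 - S(20) = -1241 - (-8)*20*(1 + 20) = -1241 - (-8)*20*21 = -1241 - 1*(-3360) = -1241 + 3360 = 2119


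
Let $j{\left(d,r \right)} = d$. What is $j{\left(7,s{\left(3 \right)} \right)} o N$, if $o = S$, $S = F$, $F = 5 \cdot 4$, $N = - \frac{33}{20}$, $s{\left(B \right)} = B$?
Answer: $-231$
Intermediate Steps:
$N = - \frac{33}{20}$ ($N = \left(-33\right) \frac{1}{20} = - \frac{33}{20} \approx -1.65$)
$F = 20$
$S = 20$
$o = 20$
$j{\left(7,s{\left(3 \right)} \right)} o N = 7 \cdot 20 \left(- \frac{33}{20}\right) = 140 \left(- \frac{33}{20}\right) = -231$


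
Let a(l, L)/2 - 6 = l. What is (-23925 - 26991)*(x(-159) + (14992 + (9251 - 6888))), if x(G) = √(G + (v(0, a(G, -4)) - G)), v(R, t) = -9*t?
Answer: -883647180 - 458244*√34 ≈ -8.8632e+8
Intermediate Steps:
a(l, L) = 12 + 2*l
x(G) = √(-108 - 18*G) (x(G) = √(G + (-9*(12 + 2*G) - G)) = √(G + ((-108 - 18*G) - G)) = √(G + (-108 - 19*G)) = √(-108 - 18*G))
(-23925 - 26991)*(x(-159) + (14992 + (9251 - 6888))) = (-23925 - 26991)*(3*√(-12 - 2*(-159)) + (14992 + (9251 - 6888))) = -50916*(3*√(-12 + 318) + (14992 + 2363)) = -50916*(3*√306 + 17355) = -50916*(3*(3*√34) + 17355) = -50916*(9*√34 + 17355) = -50916*(17355 + 9*√34) = -883647180 - 458244*√34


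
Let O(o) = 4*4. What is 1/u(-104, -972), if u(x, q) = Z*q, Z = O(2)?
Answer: -1/15552 ≈ -6.4300e-5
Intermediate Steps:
O(o) = 16
Z = 16
u(x, q) = 16*q
1/u(-104, -972) = 1/(16*(-972)) = 1/(-15552) = -1/15552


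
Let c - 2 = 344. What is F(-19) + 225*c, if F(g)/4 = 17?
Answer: 77918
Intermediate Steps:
c = 346 (c = 2 + 344 = 346)
F(g) = 68 (F(g) = 4*17 = 68)
F(-19) + 225*c = 68 + 225*346 = 68 + 77850 = 77918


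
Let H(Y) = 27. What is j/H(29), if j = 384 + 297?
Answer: 227/9 ≈ 25.222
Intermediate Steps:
j = 681
j/H(29) = 681/27 = 681*(1/27) = 227/9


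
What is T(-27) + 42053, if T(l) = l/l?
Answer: 42054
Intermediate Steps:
T(l) = 1
T(-27) + 42053 = 1 + 42053 = 42054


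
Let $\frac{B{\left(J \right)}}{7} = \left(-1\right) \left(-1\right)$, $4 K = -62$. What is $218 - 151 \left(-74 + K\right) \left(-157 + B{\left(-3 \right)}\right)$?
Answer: $-2026957$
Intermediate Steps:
$K = - \frac{31}{2}$ ($K = \frac{1}{4} \left(-62\right) = - \frac{31}{2} \approx -15.5$)
$B{\left(J \right)} = 7$ ($B{\left(J \right)} = 7 \left(\left(-1\right) \left(-1\right)\right) = 7 \cdot 1 = 7$)
$218 - 151 \left(-74 + K\right) \left(-157 + B{\left(-3 \right)}\right) = 218 - 151 \left(-74 - \frac{31}{2}\right) \left(-157 + 7\right) = 218 - 151 \left(\left(- \frac{179}{2}\right) \left(-150\right)\right) = 218 - 2027175 = -2026957$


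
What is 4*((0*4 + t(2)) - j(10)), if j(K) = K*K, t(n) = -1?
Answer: -404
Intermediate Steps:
j(K) = K²
4*((0*4 + t(2)) - j(10)) = 4*((0*4 - 1) - 1*10²) = 4*((0 - 1) - 1*100) = 4*(-1 - 100) = 4*(-101) = -404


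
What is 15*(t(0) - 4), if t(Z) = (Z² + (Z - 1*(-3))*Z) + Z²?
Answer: -60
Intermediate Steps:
t(Z) = 2*Z² + Z*(3 + Z) (t(Z) = (Z² + (Z + 3)*Z) + Z² = (Z² + (3 + Z)*Z) + Z² = (Z² + Z*(3 + Z)) + Z² = 2*Z² + Z*(3 + Z))
15*(t(0) - 4) = 15*(3*0*(1 + 0) - 4) = 15*(3*0*1 - 4) = 15*(0 - 4) = 15*(-4) = -60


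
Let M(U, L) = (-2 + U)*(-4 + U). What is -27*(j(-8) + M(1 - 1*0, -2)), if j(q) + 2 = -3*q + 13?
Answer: -1026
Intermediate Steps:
M(U, L) = (-4 + U)*(-2 + U)
j(q) = 11 - 3*q (j(q) = -2 + (-3*q + 13) = -2 + (13 - 3*q) = 11 - 3*q)
-27*(j(-8) + M(1 - 1*0, -2)) = -27*((11 - 3*(-8)) + (8 + (1 - 1*0)**2 - 6*(1 - 1*0))) = -27*((11 + 24) + (8 + (1 + 0)**2 - 6*(1 + 0))) = -27*(35 + (8 + 1**2 - 6*1)) = -27*(35 + (8 + 1 - 6)) = -27*(35 + 3) = -27*38 = -1026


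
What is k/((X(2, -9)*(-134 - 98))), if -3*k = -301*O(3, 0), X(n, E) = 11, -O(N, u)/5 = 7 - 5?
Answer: 1505/3828 ≈ 0.39316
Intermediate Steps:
O(N, u) = -10 (O(N, u) = -5*(7 - 5) = -5*2 = -10)
k = -3010/3 (k = -(-301)*(-10)/3 = -1/3*3010 = -3010/3 ≈ -1003.3)
k/((X(2, -9)*(-134 - 98))) = -3010*1/(11*(-134 - 98))/3 = -3010/(3*(11*(-232))) = -3010/3/(-2552) = -3010/3*(-1/2552) = 1505/3828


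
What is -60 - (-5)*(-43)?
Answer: -275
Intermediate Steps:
-60 - (-5)*(-43) = -60 - 1*215 = -60 - 215 = -275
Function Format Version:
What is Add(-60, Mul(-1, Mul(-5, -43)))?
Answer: -275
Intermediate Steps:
Add(-60, Mul(-1, Mul(-5, -43))) = Add(-60, Mul(-1, 215)) = Add(-60, -215) = -275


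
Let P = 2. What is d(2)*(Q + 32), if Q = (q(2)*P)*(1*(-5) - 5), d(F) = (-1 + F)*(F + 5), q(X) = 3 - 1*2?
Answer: 84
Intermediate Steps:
q(X) = 1 (q(X) = 3 - 2 = 1)
d(F) = (-1 + F)*(5 + F)
Q = -20 (Q = (1*2)*(1*(-5) - 5) = 2*(-5 - 5) = 2*(-10) = -20)
d(2)*(Q + 32) = (-5 + 2**2 + 4*2)*(-20 + 32) = (-5 + 4 + 8)*12 = 7*12 = 84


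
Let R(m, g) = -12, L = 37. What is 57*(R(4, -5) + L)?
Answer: 1425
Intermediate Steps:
57*(R(4, -5) + L) = 57*(-12 + 37) = 57*25 = 1425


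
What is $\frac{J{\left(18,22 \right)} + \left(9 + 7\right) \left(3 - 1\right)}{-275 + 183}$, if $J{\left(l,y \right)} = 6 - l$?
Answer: $- \frac{5}{23} \approx -0.21739$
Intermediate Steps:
$\frac{J{\left(18,22 \right)} + \left(9 + 7\right) \left(3 - 1\right)}{-275 + 183} = \frac{\left(6 - 18\right) + \left(9 + 7\right) \left(3 - 1\right)}{-275 + 183} = \frac{\left(6 - 18\right) + 16 \left(3 - 1\right)}{-92} = \left(-12 + 16 \cdot 2\right) \left(- \frac{1}{92}\right) = \left(-12 + 32\right) \left(- \frac{1}{92}\right) = 20 \left(- \frac{1}{92}\right) = - \frac{5}{23}$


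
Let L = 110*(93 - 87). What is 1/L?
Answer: 1/660 ≈ 0.0015152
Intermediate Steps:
L = 660 (L = 110*6 = 660)
1/L = 1/660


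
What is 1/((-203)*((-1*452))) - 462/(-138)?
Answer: 7065235/2110388 ≈ 3.3478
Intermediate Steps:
1/((-203)*((-1*452))) - 462/(-138) = -1/203/(-452) - 462*(-1/138) = -1/203*(-1/452) + 77/23 = 1/91756 + 77/23 = 7065235/2110388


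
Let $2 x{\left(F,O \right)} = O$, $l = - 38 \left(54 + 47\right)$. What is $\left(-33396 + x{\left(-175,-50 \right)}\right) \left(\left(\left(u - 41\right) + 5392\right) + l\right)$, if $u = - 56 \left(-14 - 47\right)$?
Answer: $-164732109$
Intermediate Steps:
$l = -3838$ ($l = \left(-38\right) 101 = -3838$)
$x{\left(F,O \right)} = \frac{O}{2}$
$u = 3416$ ($u = \left(-56\right) \left(-61\right) = 3416$)
$\left(-33396 + x{\left(-175,-50 \right)}\right) \left(\left(\left(u - 41\right) + 5392\right) + l\right) = \left(-33396 + \frac{1}{2} \left(-50\right)\right) \left(\left(\left(3416 - 41\right) + 5392\right) - 3838\right) = \left(-33396 - 25\right) \left(\left(3375 + 5392\right) - 3838\right) = - 33421 \left(8767 - 3838\right) = \left(-33421\right) 4929 = -164732109$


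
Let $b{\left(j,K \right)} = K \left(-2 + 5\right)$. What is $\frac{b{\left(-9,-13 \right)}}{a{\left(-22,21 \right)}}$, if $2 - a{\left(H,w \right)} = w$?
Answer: $\frac{39}{19} \approx 2.0526$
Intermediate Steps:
$b{\left(j,K \right)} = 3 K$ ($b{\left(j,K \right)} = K 3 = 3 K$)
$a{\left(H,w \right)} = 2 - w$
$\frac{b{\left(-9,-13 \right)}}{a{\left(-22,21 \right)}} = \frac{3 \left(-13\right)}{2 - 21} = - \frac{39}{2 - 21} = - \frac{39}{-19} = \left(-39\right) \left(- \frac{1}{19}\right) = \frac{39}{19}$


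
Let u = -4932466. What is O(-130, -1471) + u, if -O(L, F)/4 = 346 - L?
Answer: -4934370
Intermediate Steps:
O(L, F) = -1384 + 4*L (O(L, F) = -4*(346 - L) = -1384 + 4*L)
O(-130, -1471) + u = (-1384 + 4*(-130)) - 4932466 = (-1384 - 520) - 4932466 = -1904 - 4932466 = -4934370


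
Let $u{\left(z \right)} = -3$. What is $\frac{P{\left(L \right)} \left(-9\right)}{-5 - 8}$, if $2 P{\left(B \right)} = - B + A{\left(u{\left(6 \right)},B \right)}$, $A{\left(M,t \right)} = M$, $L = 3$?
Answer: $- \frac{27}{13} \approx -2.0769$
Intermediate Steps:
$P{\left(B \right)} = - \frac{3}{2} - \frac{B}{2}$ ($P{\left(B \right)} = \frac{- B - 3}{2} = \frac{-3 - B}{2} = - \frac{3}{2} - \frac{B}{2}$)
$\frac{P{\left(L \right)} \left(-9\right)}{-5 - 8} = \frac{\left(- \frac{3}{2} - \frac{3}{2}\right) \left(-9\right)}{-5 - 8} = \frac{\left(- \frac{3}{2} - \frac{3}{2}\right) \left(-9\right)}{-13} = \left(-3\right) \left(-9\right) \left(- \frac{1}{13}\right) = 27 \left(- \frac{1}{13}\right) = - \frac{27}{13}$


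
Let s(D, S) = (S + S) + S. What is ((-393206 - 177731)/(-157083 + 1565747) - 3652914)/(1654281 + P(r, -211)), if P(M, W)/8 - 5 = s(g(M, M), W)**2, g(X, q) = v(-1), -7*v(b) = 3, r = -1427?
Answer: -5145729017833/6845871793112 ≈ -0.75165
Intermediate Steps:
v(b) = -3/7 (v(b) = -1/7*3 = -3/7)
g(X, q) = -3/7
s(D, S) = 3*S (s(D, S) = 2*S + S = 3*S)
P(M, W) = 40 + 72*W**2 (P(M, W) = 40 + 8*(3*W)**2 = 40 + 8*(9*W**2) = 40 + 72*W**2)
((-393206 - 177731)/(-157083 + 1565747) - 3652914)/(1654281 + P(r, -211)) = ((-393206 - 177731)/(-157083 + 1565747) - 3652914)/(1654281 + (40 + 72*(-211)**2)) = (-570937/1408664 - 3652914)/(1654281 + (40 + 72*44521)) = (-570937*1/1408664 - 3652914)/(1654281 + (40 + 3205512)) = (-570937/1408664 - 3652914)/(1654281 + 3205552) = -5145729017833/1408664/4859833 = -5145729017833/1408664*1/4859833 = -5145729017833/6845871793112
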